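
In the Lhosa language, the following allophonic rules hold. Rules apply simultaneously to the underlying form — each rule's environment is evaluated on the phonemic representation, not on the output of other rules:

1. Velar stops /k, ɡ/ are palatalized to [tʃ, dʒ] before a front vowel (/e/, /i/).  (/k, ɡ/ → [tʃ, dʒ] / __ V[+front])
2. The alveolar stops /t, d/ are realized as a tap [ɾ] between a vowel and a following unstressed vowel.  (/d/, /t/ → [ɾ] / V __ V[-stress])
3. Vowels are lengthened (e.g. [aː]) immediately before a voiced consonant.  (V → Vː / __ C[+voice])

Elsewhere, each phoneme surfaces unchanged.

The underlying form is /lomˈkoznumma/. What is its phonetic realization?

/l/ (word-initial) is unaffected → [l].
/o/ (between /l/ and /m/) occurs before a voiced consonant → [oː] by rule 3.
/m/ stays [m].
/k/ (between /m/ and /o/) is in the target of rule 1 but the environment (before a front vowel) is not met → [k].
/o/ — between /k/ and /z/, before a voiced consonant — surfaces as [oː] (rule 3).
/z/ (between /o/ and /n/) is unaffected → [z].
/n/ (between /z/ and /u/): no rule targets it → [n].
/u/ (between /n/ and /m/): before a voiced consonant, so rule 3 applies → [uː].
/m/ (between /u/ and /m/) is unaffected → [m].
/m/ stays [m].
/a/ — word-final; rule 3 does not apply here → [a].

[loːmˈkoːznuːmma]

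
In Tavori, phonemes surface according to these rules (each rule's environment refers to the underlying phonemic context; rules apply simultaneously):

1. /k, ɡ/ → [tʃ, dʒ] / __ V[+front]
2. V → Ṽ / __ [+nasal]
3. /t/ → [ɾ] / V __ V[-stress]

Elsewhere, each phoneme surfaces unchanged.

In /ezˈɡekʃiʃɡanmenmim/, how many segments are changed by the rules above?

4

Segments that undergo a rule: /ɡ/ → [dʒ] (rule 1); /a/ → [ã] (rule 2); /e/ → [ẽ] (rule 2); /i/ → [ĩ] (rule 2).
All other segments surface unchanged.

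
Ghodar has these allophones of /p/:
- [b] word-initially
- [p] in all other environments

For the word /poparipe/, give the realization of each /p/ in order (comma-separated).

Occurrence 1 (position 1): word-initially → [b].
Occurrence 2 (position 3): no conditioning environment matches → elsewhere allophone [p].
Occurrence 3 (position 7): no conditioning environment matches → elsewhere allophone [p].

[b], [p], [p]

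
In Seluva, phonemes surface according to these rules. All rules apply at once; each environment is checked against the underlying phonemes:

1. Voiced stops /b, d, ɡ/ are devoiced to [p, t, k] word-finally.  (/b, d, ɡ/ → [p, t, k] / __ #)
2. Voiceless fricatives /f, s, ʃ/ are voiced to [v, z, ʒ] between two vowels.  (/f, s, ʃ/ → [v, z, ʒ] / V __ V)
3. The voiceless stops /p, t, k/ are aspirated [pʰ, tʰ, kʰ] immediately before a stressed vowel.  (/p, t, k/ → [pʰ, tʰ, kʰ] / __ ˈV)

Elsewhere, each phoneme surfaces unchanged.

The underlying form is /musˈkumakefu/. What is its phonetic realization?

/s/ (between /u/ and /k/) is in the target of rule 2 but the environment (between two vowels) is not met → [s].
Rule 3 applies to /k/ (between /s/ and /u/: immediately before a stressed vowel) → [kʰ].
/k/ (between /a/ and /e/) fails the environment for rule 3, so it stays [k].
Rule 2 applies to /f/ (between /e/ and /u/: between two vowels) → [v].

[musˈkʰumakevu]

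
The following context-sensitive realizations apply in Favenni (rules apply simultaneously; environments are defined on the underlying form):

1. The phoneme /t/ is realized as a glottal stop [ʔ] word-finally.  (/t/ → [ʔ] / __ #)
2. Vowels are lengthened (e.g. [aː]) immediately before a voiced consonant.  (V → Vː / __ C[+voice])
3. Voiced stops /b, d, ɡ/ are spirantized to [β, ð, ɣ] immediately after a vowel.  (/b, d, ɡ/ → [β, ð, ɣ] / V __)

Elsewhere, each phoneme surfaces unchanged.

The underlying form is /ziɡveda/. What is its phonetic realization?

[ziːɣveːða]

/z/ — not in any rule's target class → [z].
/i/ (between /z/ and /ɡ/): before a voiced consonant, so rule 2 applies → [iː].
/ɡ/ (between /i/ and /v/): immediately after a vowel, so rule 3 applies → [ɣ].
/v/ (between /ɡ/ and /e/): no rule targets it → [v].
Rule 2 applies to /e/ (between /v/ and /d/: before a voiced consonant) → [eː].
/d/ — between /e/ and /a/, immediately after a vowel — surfaces as [ð] (rule 3).
/a/ (word-final) fails the environment for rule 2, so it stays [a].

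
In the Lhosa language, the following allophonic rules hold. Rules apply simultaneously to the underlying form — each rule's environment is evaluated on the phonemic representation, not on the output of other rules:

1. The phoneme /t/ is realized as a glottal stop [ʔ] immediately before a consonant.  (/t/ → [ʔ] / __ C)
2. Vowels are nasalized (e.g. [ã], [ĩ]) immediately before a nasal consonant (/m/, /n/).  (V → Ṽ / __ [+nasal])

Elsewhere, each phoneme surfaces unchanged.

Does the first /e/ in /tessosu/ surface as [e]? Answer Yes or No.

Yes

/e/ (between /t/ and /s/) fails the environment for rule 2, so it stays [e].
The actual realization is [e], which matches [e].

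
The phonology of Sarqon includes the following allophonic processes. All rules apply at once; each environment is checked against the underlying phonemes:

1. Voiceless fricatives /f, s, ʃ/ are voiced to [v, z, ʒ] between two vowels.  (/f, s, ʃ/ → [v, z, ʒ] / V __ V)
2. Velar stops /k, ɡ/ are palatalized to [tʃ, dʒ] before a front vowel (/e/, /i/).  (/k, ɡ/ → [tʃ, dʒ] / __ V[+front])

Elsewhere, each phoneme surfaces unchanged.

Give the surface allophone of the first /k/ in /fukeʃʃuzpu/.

/k/ (between /u/ and /e/): before a front vowel, so rule 2 applies → [tʃ].

[tʃ]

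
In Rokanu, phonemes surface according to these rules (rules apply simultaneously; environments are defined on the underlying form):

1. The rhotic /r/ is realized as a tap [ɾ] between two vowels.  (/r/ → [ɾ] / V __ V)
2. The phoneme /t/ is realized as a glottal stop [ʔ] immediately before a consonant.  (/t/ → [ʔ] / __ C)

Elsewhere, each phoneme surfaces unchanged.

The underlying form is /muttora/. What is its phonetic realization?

[muʔtoɾa]

/m/ stays [m].
/u/ — not in any rule's target class → [u].
/t/ — between /u/ and /t/, immediately before a consonant — surfaces as [ʔ] (rule 2).
/t/ — between /t/ and /o/; rule 2 does not apply here → [t].
/o/ (between /t/ and /r/) is unaffected → [o].
/r/ (between /o/ and /a/) occurs between two vowels → [ɾ] by rule 1.
/a/ — not in any rule's target class → [a].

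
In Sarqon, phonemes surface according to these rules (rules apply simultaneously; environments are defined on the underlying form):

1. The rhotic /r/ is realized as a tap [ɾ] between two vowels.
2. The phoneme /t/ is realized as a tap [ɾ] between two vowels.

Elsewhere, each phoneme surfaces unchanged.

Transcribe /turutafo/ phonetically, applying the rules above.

/t/ (word-initial) is in the target of rule 2 but the environment (between two vowels) is not met → [t].
/u/ — not in any rule's target class → [u].
Rule 1 applies to /r/ (between /u/ and /u/: between two vowels) → [ɾ].
/u/ stays [u].
/t/ — between /u/ and /a/, between two vowels — surfaces as [ɾ] (rule 2).
/a/ — not in any rule's target class → [a].
/f/ — not in any rule's target class → [f].
/o/ (word-final): no rule targets it → [o].

[tuɾuɾafo]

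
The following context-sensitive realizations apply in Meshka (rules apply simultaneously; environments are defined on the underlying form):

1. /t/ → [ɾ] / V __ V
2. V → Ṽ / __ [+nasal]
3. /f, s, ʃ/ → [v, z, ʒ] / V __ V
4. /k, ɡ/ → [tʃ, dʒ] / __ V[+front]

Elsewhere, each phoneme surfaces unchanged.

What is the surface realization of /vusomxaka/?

/v/ stays [v].
/u/ — between /v/ and /s/; rule 2 does not apply here → [u].
Rule 3 applies to /s/ (between /u/ and /o/: between two vowels) → [z].
/o/ meets the environment for rule 2 (before a nasal consonant) → [õ].
/m/ stays [m].
/x/ stays [x].
/a/ — between /x/ and /k/; rule 2 does not apply here → [a].
/k/ (between /a/ and /a/) fails the environment for rule 4, so it stays [k].
/a/ (word-final) is in the target of rule 2 but the environment (before a nasal consonant) is not met → [a].

[vuzõmxaka]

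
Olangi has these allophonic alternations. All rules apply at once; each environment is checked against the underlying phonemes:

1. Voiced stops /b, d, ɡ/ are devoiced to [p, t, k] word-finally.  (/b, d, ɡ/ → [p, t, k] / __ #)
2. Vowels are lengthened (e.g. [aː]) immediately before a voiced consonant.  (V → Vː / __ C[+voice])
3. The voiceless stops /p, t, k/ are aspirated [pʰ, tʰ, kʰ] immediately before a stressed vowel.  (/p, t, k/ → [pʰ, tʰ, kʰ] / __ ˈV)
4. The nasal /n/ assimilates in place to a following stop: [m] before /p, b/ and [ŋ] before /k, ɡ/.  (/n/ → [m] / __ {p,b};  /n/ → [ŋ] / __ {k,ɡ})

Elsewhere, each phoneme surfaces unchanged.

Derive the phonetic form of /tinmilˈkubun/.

[tiːnmiːlˈkʰuːbuːn]

/t/ (word-initial): rule 3 targets it, but not immediately before a stressed vowel → unchanged [t].
Rule 2 applies to /i/ (between /t/ and /n/: before a voiced consonant) → [iː].
/n/ — between /i/ and /m/; rule 4 does not apply here → [n].
/m/ — not in any rule's target class → [m].
/i/ meets the environment for rule 2 (before a voiced consonant) → [iː].
/l/ (between /i/ and /k/): no rule targets it → [l].
/k/ (between /l/ and /u/): immediately before a stressed vowel, so rule 3 applies → [kʰ].
/u/ — between /k/ and /b/, before a voiced consonant — surfaces as [uː] (rule 2).
/b/ (between /u/ and /u/) is in the target of rule 1 but the environment (word-finally) is not met → [b].
/u/ (between /b/ and /n/) occurs before a voiced consonant → [uː] by rule 2.
/n/ (word-final) is in the target of rule 4 but the environment (before a labial or velar stop) is not met → [n].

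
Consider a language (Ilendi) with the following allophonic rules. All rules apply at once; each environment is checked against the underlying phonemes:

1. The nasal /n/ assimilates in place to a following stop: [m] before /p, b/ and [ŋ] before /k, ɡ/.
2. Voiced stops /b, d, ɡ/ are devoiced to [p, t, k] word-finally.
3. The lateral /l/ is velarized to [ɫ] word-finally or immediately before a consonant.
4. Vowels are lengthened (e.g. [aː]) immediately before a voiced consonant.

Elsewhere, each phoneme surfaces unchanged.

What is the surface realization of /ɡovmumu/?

/ɡ/ (word-initial): rule 2 targets it, but not word-finally → unchanged [ɡ].
/o/ meets the environment for rule 4 (before a voiced consonant) → [oː].
/v/ — not in any rule's target class → [v].
/m/ — not in any rule's target class → [m].
/u/ — between /m/ and /m/, before a voiced consonant — surfaces as [uː] (rule 4).
/m/ (between /u/ and /u/): no rule targets it → [m].
/u/ (word-final) is in the target of rule 4 but the environment (before a voiced consonant) is not met → [u].

[ɡoːvmuːmu]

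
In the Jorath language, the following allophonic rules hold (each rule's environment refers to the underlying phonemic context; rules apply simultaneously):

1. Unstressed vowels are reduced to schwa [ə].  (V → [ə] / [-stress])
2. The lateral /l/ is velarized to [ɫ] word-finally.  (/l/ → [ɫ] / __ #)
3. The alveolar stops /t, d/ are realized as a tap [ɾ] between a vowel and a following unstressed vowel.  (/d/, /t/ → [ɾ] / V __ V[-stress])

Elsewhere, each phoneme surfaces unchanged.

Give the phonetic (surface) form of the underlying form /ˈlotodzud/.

[ˈloɾədzəd]

/l/ (word-initial) is in the target of rule 2 but the environment (word-finally) is not met → [l].
/o/ — between /l/ and /t/; rule 1 does not apply here → [o].
Rule 3 applies to /t/ (between /o/ and /o/: between a vowel and a following unstressed vowel) → [ɾ].
/o/ — between /t/ and /d/, in an unstressed syllable — surfaces as [ə] (rule 1).
/d/ (between /o/ and /z/) is in the target of rule 3 but the environment (between a vowel and a following unstressed vowel) is not met → [d].
/z/ (between /d/ and /u/) is unaffected → [z].
/u/ (between /z/ and /d/): in an unstressed syllable, so rule 1 applies → [ə].
/d/ (word-final) is in the target of rule 3 but the environment (between a vowel and a following unstressed vowel) is not met → [d].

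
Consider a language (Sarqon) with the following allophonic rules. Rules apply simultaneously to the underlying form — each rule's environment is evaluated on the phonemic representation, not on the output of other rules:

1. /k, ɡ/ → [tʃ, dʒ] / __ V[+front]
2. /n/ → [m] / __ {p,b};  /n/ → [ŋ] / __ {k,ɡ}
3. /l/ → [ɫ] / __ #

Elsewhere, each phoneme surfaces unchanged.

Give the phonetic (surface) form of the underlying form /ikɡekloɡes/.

[ikdʒeklodʒes]

/i/ (word-initial): no rule targets it → [i].
/k/ (between /i/ and /ɡ/) fails the environment for rule 1, so it stays [k].
Rule 1 applies to /ɡ/ (between /k/ and /e/: before a front vowel) → [dʒ].
/e/ stays [e].
/k/ (between /e/ and /l/) fails the environment for rule 1, so it stays [k].
/l/ (between /k/ and /o/) fails the environment for rule 3, so it stays [l].
/o/ (between /l/ and /ɡ/) is unaffected → [o].
/ɡ/ meets the environment for rule 1 (before a front vowel) → [dʒ].
/e/ (between /ɡ/ and /s/): no rule targets it → [e].
/s/ (word-final): no rule targets it → [s].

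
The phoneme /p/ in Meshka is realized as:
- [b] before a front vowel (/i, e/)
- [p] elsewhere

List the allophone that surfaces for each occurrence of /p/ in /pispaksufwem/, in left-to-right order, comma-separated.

Occurrence 1 (position 1): before a front vowel (/i, e/) → [b].
Occurrence 2 (position 4): no conditioning environment matches → elsewhere allophone [p].

[b], [p]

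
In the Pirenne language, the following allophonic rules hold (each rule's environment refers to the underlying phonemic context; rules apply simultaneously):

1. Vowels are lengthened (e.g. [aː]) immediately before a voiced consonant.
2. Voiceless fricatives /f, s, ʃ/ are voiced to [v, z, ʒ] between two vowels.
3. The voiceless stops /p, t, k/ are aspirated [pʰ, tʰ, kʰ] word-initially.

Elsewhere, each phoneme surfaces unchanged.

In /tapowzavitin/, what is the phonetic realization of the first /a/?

[a]

/a/ — between /t/ and /p/; rule 1 does not apply here → [a].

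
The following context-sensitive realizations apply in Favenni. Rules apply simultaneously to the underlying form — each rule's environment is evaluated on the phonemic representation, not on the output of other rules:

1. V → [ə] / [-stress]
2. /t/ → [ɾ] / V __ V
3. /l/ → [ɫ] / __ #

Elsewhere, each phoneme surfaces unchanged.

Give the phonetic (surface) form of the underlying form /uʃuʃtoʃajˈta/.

/u/ (word-initial): in an unstressed syllable, so rule 1 applies → [ə].
/ʃ/ — not in any rule's target class → [ʃ].
/u/ (between /ʃ/ and /ʃ/): in an unstressed syllable, so rule 1 applies → [ə].
/ʃ/ — not in any rule's target class → [ʃ].
/t/ (between /ʃ/ and /o/) is in the target of rule 2 but the environment (between two vowels) is not met → [t].
Rule 1 applies to /o/ (between /t/ and /ʃ/: in an unstressed syllable) → [ə].
/ʃ/ — not in any rule's target class → [ʃ].
/a/ — between /ʃ/ and /j/, in an unstressed syllable — surfaces as [ə] (rule 1).
/j/ stays [j].
/t/ (between /j/ and /a/) fails the environment for rule 2, so it stays [t].
/a/ (word-final): rule 1 targets it, but not in an unstressed syllable → unchanged [a].

[əʃəʃtəʃəjˈta]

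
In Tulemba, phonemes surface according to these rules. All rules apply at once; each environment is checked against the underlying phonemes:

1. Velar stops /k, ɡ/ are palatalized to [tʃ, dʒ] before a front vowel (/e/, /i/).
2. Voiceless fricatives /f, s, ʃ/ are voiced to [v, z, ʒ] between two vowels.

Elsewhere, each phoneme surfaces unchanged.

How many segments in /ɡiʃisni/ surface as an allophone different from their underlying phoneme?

2

Segments that undergo a rule: /ɡ/ → [dʒ] (rule 1); /ʃ/ → [ʒ] (rule 2).
All other segments surface unchanged.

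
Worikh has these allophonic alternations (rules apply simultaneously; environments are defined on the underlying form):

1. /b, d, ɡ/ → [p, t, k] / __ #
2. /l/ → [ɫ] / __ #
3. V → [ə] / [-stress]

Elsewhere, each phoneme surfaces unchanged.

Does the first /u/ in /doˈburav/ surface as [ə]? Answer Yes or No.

/u/ (between /b/ and /r/) fails the environment for rule 3, so it stays [u].
The actual realization is [u], not [ə].

No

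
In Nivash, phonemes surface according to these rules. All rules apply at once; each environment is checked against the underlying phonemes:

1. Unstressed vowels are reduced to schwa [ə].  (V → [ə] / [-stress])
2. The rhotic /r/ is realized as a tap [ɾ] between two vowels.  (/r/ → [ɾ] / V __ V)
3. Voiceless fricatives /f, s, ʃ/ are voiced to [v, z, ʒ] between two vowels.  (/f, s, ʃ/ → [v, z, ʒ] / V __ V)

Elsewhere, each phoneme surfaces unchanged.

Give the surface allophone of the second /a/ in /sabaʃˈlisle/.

[ə]

/a/ — between /b/ and /ʃ/, in an unstressed syllable — surfaces as [ə] (rule 1).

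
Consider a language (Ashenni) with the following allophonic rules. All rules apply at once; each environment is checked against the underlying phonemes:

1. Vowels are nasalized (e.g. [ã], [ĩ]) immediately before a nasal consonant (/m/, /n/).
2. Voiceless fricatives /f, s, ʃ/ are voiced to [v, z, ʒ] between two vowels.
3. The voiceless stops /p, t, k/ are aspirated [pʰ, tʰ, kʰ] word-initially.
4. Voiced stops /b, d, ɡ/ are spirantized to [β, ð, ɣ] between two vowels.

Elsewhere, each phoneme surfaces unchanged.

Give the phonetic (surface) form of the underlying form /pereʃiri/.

/p/ — word-initial, word-initially — surfaces as [pʰ] (rule 3).
/e/ — between /p/ and /r/; rule 1 does not apply here → [e].
/r/ (between /e/ and /e/) is unaffected → [r].
/e/ (between /r/ and /ʃ/) is in the target of rule 1 but the environment (before a nasal consonant) is not met → [e].
/ʃ/ — between /e/ and /i/, between two vowels — surfaces as [ʒ] (rule 2).
/i/ — between /ʃ/ and /r/; rule 1 does not apply here → [i].
/r/ — not in any rule's target class → [r].
/i/ — word-final; rule 1 does not apply here → [i].

[pʰereʒiri]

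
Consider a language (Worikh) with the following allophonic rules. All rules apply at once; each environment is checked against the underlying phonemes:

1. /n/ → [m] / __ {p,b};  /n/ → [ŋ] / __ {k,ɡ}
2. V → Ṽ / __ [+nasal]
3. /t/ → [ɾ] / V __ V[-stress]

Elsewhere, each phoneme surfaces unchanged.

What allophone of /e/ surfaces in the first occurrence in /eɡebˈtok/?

[e]

/e/ (word-initial): rule 2 targets it, but not before a nasal consonant → unchanged [e].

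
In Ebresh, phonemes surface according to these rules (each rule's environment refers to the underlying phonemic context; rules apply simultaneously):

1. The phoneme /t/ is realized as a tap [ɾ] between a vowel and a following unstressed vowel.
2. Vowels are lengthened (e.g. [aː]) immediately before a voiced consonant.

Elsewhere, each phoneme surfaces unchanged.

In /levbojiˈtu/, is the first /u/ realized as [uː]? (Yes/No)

No

/u/ (word-final) fails the environment for rule 2, so it stays [u].
The actual realization is [u], not [uː].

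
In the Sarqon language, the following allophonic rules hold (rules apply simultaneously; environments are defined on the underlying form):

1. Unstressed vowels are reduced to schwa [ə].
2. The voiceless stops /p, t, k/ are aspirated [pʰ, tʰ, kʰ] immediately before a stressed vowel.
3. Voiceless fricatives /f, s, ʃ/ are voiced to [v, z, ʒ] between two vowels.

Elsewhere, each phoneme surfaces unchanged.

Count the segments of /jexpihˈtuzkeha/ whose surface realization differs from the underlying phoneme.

Segments that undergo a rule: /e/ → [ə] (rule 1); /i/ → [ə] (rule 1); /t/ → [tʰ] (rule 2); /e/ → [ə] (rule 1); /a/ → [ə] (rule 1).
All other segments surface unchanged.

5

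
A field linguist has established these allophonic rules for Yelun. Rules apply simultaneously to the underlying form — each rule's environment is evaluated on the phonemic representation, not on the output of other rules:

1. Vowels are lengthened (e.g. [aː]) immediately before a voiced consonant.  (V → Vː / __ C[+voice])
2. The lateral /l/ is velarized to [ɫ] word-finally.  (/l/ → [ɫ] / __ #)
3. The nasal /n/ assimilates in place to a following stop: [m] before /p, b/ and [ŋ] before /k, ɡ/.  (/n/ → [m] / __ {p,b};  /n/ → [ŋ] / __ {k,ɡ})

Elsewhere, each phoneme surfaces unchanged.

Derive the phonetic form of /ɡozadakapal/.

[ɡoːzaːdakapaːɫ]

/ɡ/ (word-initial): no rule targets it → [ɡ].
/o/ meets the environment for rule 1 (before a voiced consonant) → [oː].
/z/ — not in any rule's target class → [z].
Rule 1 applies to /a/ (between /z/ and /d/: before a voiced consonant) → [aː].
/d/ (between /a/ and /a/) is unaffected → [d].
/a/ (between /d/ and /k/) fails the environment for rule 1, so it stays [a].
/k/ stays [k].
/a/ (between /k/ and /p/): rule 1 targets it, but not before a voiced consonant → unchanged [a].
/p/ (between /a/ and /a/) is unaffected → [p].
/a/ (between /p/ and /l/): before a voiced consonant, so rule 1 applies → [aː].
/l/ (word-final) occurs word-finally → [ɫ] by rule 2.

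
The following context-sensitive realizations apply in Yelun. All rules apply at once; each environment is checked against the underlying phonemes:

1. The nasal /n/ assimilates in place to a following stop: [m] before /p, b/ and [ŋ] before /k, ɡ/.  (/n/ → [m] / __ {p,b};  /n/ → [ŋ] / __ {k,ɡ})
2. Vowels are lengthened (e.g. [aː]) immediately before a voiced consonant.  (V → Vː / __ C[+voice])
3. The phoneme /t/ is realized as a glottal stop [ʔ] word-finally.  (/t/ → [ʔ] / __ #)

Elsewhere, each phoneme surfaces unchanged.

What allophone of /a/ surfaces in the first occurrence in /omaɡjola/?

/a/ (between /m/ and /ɡ/) occurs before a voiced consonant → [aː] by rule 2.

[aː]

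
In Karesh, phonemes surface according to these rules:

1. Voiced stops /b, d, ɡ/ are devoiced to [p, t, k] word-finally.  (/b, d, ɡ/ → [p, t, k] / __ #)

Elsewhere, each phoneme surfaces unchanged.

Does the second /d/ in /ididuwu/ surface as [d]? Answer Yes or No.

Yes

/d/ (between /i/ and /u/) is in the target of rule 1 but the environment (word-finally) is not met → [d].
The actual realization is [d], which matches [d].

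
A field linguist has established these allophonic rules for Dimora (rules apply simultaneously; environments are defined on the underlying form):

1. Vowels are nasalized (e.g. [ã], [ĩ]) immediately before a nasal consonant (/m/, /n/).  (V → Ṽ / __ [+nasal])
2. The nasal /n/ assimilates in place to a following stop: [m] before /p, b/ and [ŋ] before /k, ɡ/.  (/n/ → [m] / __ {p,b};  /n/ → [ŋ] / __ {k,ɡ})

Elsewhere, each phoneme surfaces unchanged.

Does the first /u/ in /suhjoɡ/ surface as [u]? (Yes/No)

Yes

/u/ — between /s/ and /h/; rule 1 does not apply here → [u].
The actual realization is [u], which matches [u].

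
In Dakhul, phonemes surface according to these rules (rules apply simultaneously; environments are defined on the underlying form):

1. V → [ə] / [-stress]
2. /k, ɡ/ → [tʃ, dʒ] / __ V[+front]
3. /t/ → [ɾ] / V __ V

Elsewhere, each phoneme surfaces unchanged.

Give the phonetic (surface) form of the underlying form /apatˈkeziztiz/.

/a/ — word-initial, in an unstressed syllable — surfaces as [ə] (rule 1).
/p/ (between /a/ and /a/) is unaffected → [p].
/a/ (between /p/ and /t/) occurs in an unstressed syllable → [ə] by rule 1.
/t/ (between /a/ and /k/): rule 3 targets it, but not between two vowels → unchanged [t].
/k/ (between /t/ and /e/): before a front vowel, so rule 2 applies → [tʃ].
/e/ (between /k/ and /z/) fails the environment for rule 1, so it stays [e].
/z/ stays [z].
/i/ (between /z/ and /z/): in an unstressed syllable, so rule 1 applies → [ə].
/z/ stays [z].
/t/ — between /z/ and /i/; rule 3 does not apply here → [t].
/i/ (between /t/ and /z/): in an unstressed syllable, so rule 1 applies → [ə].
/z/ stays [z].

[əpətˈtʃezəztəz]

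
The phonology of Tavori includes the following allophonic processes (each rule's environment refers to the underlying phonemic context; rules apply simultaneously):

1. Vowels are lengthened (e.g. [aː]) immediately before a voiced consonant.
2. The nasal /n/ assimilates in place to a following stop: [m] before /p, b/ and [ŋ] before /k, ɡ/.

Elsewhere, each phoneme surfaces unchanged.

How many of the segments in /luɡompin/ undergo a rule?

Segments that undergo a rule: /u/ → [uː] (rule 1); /o/ → [oː] (rule 1); /i/ → [iː] (rule 1).
All other segments surface unchanged.

3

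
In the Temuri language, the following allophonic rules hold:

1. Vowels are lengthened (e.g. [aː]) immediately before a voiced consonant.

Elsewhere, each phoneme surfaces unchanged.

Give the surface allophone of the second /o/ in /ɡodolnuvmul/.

[oː]

/o/ (between /d/ and /l/): before a voiced consonant, so rule 1 applies → [oː].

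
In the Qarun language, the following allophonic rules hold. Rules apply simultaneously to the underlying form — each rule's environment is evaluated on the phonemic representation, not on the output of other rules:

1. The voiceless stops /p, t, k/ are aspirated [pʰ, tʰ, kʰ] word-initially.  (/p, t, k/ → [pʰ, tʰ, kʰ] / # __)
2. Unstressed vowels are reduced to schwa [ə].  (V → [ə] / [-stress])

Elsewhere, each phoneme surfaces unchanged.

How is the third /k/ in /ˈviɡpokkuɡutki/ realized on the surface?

/k/ (between /t/ and /i/) fails the environment for rule 1, so it stays [k].

[k]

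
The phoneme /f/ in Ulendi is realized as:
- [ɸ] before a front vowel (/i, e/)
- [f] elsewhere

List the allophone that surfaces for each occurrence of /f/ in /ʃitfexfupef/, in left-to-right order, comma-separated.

Occurrence 1 (position 4): before a front vowel (/i, e/) → [ɸ].
Occurrence 2 (position 7): no conditioning environment matches → elsewhere allophone [f].
Occurrence 3 (position 11): no conditioning environment matches → elsewhere allophone [f].

[ɸ], [f], [f]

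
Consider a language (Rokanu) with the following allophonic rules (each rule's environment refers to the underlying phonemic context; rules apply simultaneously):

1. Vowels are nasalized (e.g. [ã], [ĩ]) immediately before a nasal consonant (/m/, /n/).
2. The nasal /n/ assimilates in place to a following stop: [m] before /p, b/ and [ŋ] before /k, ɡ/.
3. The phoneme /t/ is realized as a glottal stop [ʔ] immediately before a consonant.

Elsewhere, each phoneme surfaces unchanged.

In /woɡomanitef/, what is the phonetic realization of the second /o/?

/o/ meets the environment for rule 1 (before a nasal consonant) → [õ].

[õ]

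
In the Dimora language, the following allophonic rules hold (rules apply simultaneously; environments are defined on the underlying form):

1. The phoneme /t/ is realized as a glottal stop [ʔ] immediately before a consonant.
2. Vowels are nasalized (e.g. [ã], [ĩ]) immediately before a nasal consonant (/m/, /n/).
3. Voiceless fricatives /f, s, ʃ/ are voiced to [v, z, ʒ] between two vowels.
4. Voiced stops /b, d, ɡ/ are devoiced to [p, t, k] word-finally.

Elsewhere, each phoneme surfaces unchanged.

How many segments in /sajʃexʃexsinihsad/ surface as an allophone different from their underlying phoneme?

Segments that undergo a rule: /i/ → [ĩ] (rule 2); /d/ → [t] (rule 4).
All other segments surface unchanged.

2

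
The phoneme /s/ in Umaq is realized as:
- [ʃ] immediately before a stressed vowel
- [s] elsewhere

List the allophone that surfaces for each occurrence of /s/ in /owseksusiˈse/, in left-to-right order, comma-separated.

[s], [s], [s], [ʃ]

Occurrence 1 (position 3): no conditioning environment matches → elsewhere allophone [s].
Occurrence 2 (position 6): no conditioning environment matches → elsewhere allophone [s].
Occurrence 3 (position 8): no conditioning environment matches → elsewhere allophone [s].
Occurrence 4 (position 10): immediately before a stressed vowel → [ʃ].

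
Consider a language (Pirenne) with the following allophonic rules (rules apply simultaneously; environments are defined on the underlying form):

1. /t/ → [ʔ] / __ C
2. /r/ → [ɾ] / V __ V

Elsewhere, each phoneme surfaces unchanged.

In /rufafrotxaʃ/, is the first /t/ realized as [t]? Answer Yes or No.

Rule 1 applies to /t/ (between /o/ and /x/: immediately before a consonant) → [ʔ].
The actual realization is [ʔ], not [t].

No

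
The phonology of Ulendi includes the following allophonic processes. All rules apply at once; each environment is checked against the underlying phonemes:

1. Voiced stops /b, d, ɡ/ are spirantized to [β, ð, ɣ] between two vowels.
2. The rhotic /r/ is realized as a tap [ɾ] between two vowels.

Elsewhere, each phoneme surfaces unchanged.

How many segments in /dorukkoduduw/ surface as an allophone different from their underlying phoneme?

Segments that undergo a rule: /r/ → [ɾ] (rule 2); /d/ → [ð] (rule 1); /d/ → [ð] (rule 1).
All other segments surface unchanged.

3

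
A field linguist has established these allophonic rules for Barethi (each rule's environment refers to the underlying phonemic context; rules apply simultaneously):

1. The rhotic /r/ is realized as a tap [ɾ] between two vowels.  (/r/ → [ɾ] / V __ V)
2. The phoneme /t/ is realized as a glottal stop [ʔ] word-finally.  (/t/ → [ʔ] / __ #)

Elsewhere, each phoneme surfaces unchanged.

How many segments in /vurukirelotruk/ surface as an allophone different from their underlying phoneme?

Segments that undergo a rule: /r/ → [ɾ] (rule 1); /r/ → [ɾ] (rule 1).
All other segments surface unchanged.

2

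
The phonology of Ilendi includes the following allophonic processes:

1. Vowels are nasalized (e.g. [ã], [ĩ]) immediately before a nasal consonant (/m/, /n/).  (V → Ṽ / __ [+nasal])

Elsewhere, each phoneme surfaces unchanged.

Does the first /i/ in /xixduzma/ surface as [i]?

Yes

/i/ (between /x/ and /x/): rule 1 targets it, but not before a nasal consonant → unchanged [i].
The actual realization is [i], which matches [i].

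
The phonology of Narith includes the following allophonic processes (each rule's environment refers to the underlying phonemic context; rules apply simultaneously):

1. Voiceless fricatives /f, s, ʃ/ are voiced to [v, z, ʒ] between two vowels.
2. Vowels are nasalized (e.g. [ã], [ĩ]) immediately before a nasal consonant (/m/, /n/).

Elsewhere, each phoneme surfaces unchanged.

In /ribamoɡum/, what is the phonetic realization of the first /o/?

[o]

/o/ (between /m/ and /ɡ/) is in the target of rule 2 but the environment (before a nasal consonant) is not met → [o].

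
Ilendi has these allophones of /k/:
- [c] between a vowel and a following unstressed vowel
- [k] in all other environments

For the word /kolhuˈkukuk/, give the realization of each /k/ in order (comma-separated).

Occurrence 1 (position 1): no conditioning environment matches → elsewhere allophone [k].
Occurrence 2 (position 6): no conditioning environment matches → elsewhere allophone [k].
Occurrence 3 (position 8): between a vowel and a following unstressed vowel → [c].
Occurrence 4 (position 10): no conditioning environment matches → elsewhere allophone [k].

[k], [k], [c], [k]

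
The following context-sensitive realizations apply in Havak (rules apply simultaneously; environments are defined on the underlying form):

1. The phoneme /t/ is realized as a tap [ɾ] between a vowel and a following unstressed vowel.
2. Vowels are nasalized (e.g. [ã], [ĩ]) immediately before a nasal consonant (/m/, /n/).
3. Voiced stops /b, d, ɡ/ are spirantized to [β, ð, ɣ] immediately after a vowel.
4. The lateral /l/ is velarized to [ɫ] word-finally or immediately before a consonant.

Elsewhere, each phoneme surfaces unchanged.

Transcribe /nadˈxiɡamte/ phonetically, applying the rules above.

/a/ (between /n/ and /d/) fails the environment for rule 2, so it stays [a].
/d/ meets the environment for rule 3 (immediately after a vowel) → [ð].
/i/ — between /x/ and /ɡ/; rule 2 does not apply here → [i].
/ɡ/ (between /i/ and /a/) occurs immediately after a vowel → [ɣ] by rule 3.
/a/ (between /ɡ/ and /m/) occurs before a nasal consonant → [ã] by rule 2.
/t/ (between /m/ and /e/) fails the environment for rule 1, so it stays [t].
/e/ (word-final) fails the environment for rule 2, so it stays [e].

[naðˈxiɣãmte]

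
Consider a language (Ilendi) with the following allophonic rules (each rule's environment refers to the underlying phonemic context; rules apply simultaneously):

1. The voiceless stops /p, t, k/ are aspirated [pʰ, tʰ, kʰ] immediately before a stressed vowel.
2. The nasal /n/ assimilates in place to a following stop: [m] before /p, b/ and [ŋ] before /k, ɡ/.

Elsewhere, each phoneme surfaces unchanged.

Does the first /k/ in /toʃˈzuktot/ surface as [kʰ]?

No

/k/ (between /u/ and /t/) fails the environment for rule 1, so it stays [k].
The actual realization is [k], not [kʰ].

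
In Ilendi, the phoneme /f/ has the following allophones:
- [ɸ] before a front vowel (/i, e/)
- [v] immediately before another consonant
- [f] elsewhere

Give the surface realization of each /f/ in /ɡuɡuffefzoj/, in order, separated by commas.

Occurrence 1 (position 5): immediately before another consonant → [v].
Occurrence 2 (position 6): before a front vowel (/i, e/) → [ɸ].
Occurrence 3 (position 8): immediately before another consonant → [v].

[v], [ɸ], [v]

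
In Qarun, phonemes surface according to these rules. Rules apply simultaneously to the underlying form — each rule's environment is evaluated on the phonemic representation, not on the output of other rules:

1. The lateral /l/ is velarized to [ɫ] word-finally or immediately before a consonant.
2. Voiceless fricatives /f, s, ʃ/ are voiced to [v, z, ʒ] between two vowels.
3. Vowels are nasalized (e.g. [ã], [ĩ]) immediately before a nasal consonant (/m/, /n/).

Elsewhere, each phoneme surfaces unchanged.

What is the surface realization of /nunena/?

/n/ (word-initial): no rule targets it → [n].
/u/ (between /n/ and /n/): before a nasal consonant, so rule 3 applies → [ũ].
/n/ (between /u/ and /e/) is unaffected → [n].
/e/ (between /n/ and /n/) occurs before a nasal consonant → [ẽ] by rule 3.
/n/ (between /e/ and /a/) is unaffected → [n].
/a/ (word-final) fails the environment for rule 3, so it stays [a].

[nũnẽna]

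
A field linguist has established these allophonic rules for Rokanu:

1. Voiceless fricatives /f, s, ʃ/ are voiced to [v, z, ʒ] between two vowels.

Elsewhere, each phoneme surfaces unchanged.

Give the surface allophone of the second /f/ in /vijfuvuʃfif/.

[f]

/f/ (between /ʃ/ and /i/) is in the target of rule 1 but the environment (between two vowels) is not met → [f].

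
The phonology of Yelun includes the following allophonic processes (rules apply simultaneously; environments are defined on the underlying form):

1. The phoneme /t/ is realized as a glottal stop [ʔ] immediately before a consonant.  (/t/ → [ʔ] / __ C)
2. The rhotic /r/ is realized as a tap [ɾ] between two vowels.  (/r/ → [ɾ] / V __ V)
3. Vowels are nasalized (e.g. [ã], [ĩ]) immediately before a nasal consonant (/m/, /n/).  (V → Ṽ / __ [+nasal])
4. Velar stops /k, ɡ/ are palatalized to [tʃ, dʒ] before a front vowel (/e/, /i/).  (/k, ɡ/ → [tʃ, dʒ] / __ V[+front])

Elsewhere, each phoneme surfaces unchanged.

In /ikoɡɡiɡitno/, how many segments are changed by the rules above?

3

Segments that undergo a rule: /ɡ/ → [dʒ] (rule 4); /ɡ/ → [dʒ] (rule 4); /t/ → [ʔ] (rule 1).
All other segments surface unchanged.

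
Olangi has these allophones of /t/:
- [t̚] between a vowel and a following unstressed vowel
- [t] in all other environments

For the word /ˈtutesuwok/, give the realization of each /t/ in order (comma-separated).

[t], [t̚]

Occurrence 1 (position 1): no conditioning environment matches → elsewhere allophone [t].
Occurrence 2 (position 3): between a vowel and a following unstressed vowel → [t̚].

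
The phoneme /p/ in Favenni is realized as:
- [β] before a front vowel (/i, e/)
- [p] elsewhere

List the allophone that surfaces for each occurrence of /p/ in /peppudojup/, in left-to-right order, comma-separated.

Occurrence 1 (position 1): before a front vowel (/i, e/) → [β].
Occurrence 2 (position 3): no conditioning environment matches → elsewhere allophone [p].
Occurrence 3 (position 4): no conditioning environment matches → elsewhere allophone [p].
Occurrence 4 (position 10): no conditioning environment matches → elsewhere allophone [p].

[β], [p], [p], [p]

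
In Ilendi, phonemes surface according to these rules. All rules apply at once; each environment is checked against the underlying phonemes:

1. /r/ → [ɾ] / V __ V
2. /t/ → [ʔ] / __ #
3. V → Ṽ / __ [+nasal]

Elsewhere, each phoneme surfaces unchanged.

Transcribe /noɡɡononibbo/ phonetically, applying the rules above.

/o/ (between /n/ and /ɡ/) is in the target of rule 3 but the environment (before a nasal consonant) is not met → [o].
/o/ (between /ɡ/ and /n/) occurs before a nasal consonant → [õ] by rule 3.
/o/ (between /n/ and /n/) occurs before a nasal consonant → [õ] by rule 3.
/i/ (between /n/ and /b/): rule 3 targets it, but not before a nasal consonant → unchanged [i].
/o/ (word-final): rule 3 targets it, but not before a nasal consonant → unchanged [o].

[noɡɡõnõnibbo]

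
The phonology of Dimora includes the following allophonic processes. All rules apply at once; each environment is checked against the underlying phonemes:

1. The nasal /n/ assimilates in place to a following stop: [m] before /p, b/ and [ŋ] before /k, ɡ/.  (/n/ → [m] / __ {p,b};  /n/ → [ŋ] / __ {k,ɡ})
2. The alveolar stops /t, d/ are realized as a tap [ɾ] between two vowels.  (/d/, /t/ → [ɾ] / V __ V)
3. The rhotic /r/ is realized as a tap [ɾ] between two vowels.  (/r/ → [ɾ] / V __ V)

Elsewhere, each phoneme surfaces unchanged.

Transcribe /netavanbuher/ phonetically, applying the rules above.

[neɾavambuher]

/n/ (word-initial) is in the target of rule 1 but the environment (before a labial or velar stop) is not met → [n].
/e/ stays [e].
/t/ — between /e/ and /a/, between two vowels — surfaces as [ɾ] (rule 2).
/a/ (between /t/ and /v/) is unaffected → [a].
/v/ (between /a/ and /a/) is unaffected → [v].
/a/ (between /v/ and /n/): no rule targets it → [a].
/n/ meets the environment for rule 1 (before a labial or velar stop) → [m].
/b/ (between /n/ and /u/): no rule targets it → [b].
/u/ — not in any rule's target class → [u].
/h/ stays [h].
/e/ — not in any rule's target class → [e].
/r/ (word-final) is in the target of rule 3 but the environment (between two vowels) is not met → [r].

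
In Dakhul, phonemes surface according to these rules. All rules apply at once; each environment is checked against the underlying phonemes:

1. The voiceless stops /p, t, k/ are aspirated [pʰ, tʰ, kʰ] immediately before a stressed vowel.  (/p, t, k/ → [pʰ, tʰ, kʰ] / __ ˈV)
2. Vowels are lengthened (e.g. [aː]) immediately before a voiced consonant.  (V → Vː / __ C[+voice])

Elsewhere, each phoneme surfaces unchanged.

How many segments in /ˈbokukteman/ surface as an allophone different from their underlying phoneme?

2

Segments that undergo a rule: /e/ → [eː] (rule 2); /a/ → [aː] (rule 2).
All other segments surface unchanged.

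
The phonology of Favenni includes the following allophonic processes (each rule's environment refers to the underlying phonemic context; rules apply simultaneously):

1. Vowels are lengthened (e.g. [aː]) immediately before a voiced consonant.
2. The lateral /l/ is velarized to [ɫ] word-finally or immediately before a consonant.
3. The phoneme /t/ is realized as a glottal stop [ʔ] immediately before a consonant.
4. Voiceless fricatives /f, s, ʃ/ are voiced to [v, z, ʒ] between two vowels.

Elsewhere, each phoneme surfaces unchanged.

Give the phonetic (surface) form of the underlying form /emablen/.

[eːmaːbleːn]

/e/ — word-initial, before a voiced consonant — surfaces as [eː] (rule 1).
/a/ (between /m/ and /b/): before a voiced consonant, so rule 1 applies → [aː].
/l/ (between /b/ and /e/): rule 2 targets it, but not word-finally or immediately before a consonant → unchanged [l].
/e/ meets the environment for rule 1 (before a voiced consonant) → [eː].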